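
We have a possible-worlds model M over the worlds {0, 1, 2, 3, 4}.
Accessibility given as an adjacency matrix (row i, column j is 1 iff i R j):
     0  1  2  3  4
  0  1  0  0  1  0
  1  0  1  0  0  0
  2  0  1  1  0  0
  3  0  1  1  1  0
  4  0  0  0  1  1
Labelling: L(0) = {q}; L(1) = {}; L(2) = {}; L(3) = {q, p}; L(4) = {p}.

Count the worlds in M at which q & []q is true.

Let φ = q & []q. Evaluate φ at each world:
  0 (successors {0, 3}): φ is true.
  1 (successors {1}): φ is false.
  2 (successors {1, 2}): φ is false.
  3 (successors {1, 2, 3}): φ is false.
  4 (successors {3, 4}): φ is false.
For instance, at 0:
  At 0: q is true, []q is true, so q & []q is true.
    At 0: []q requires q at every successor {0, 3}.
      At 0: q is true.
      At 3: q is true.
    So []q is true at 0.
Satisfying worlds: {0}

1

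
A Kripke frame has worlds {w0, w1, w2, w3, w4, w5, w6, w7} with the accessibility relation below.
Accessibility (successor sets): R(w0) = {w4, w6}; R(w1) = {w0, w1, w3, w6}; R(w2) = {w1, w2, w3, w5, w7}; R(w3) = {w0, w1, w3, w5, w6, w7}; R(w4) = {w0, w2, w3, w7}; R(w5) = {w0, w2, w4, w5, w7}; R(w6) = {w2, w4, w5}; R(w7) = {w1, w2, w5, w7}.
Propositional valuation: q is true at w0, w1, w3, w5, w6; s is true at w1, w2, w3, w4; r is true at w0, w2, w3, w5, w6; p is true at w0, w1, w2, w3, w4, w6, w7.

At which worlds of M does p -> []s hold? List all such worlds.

Let φ = p -> []s. Evaluate φ at each world:
  w0 (successors {w4, w6}): φ is false.
  w1 (successors {w0, w1, w3, w6}): φ is false.
  w2 (successors {w1, w2, w3, w5, w7}): φ is false.
  w3 (successors {w0, w1, w3, w5, w6, w7}): φ is false.
  w4 (successors {w0, w2, w3, w7}): φ is false.
  w5 (successors {w0, w2, w4, w5, w7}): φ is true.
  w6 (successors {w2, w4, w5}): φ is false.
  w7 (successors {w1, w2, w5, w7}): φ is false.
For instance, at w3:
  At w3: p is true, []s is false, so p -> []s is false.
    At w3: []s requires s at every successor {w0, w1, w3, w5, w6, w7}.
      s fails at w0, so []s is false at w3.
Satisfying worlds: {w5}

w5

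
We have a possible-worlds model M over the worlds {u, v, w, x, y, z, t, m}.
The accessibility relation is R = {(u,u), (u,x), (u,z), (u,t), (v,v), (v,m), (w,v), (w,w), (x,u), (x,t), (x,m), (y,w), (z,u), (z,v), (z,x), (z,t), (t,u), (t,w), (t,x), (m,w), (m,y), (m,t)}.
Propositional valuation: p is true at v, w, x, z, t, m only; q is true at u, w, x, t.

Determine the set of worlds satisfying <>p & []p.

Let φ = <>p & []p. Evaluate φ at each world:
  u (successors {u, x, z, t}): φ is false.
  v (successors {v, m}): φ is true.
  w (successors {v, w}): φ is true.
  x (successors {u, t, m}): φ is false.
  y (successors {w}): φ is true.
  z (successors {u, v, x, t}): φ is false.
  t (successors {u, w, x}): φ is false.
  m (successors {w, y, t}): φ is false.
For instance, at x:
  At x: <>p is true, []p is false, so <>p & []p is false.
    At x: <>p requires p at some successor in {u, t, m}.
      p holds at t, so <>p is true at x.
    At x: []p requires p at every successor {u, t, m}.
      p fails at u, so []p is false at x.
Satisfying worlds: {v, w, y}

v, w, y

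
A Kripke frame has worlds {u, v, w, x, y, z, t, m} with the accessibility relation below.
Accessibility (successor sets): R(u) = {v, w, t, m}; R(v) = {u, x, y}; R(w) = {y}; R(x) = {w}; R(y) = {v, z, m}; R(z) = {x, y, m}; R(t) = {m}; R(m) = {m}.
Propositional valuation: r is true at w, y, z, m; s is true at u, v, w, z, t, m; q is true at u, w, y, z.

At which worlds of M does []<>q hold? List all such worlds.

Let φ = []<>q. Evaluate φ at each world:
  u (successors {v, w, t, m}): φ is false.
  v (successors {u, x, y}): φ is true.
  w (successors {y}): φ is true.
  x (successors {w}): φ is true.
  y (successors {v, z, m}): φ is false.
  z (successors {x, y, m}): φ is false.
  t (successors {m}): φ is false.
  m (successors {m}): φ is false.
For instance, at z:
  At z: []<>q requires <>q at every successor {x, y, m}.
    <>q fails at m, so []<>q is false at z.
      At m: <>q requires q at some successor in {m}.
        At m: q is false.
      So <>q is false at m.
Satisfying worlds: {v, w, x}

v, w, x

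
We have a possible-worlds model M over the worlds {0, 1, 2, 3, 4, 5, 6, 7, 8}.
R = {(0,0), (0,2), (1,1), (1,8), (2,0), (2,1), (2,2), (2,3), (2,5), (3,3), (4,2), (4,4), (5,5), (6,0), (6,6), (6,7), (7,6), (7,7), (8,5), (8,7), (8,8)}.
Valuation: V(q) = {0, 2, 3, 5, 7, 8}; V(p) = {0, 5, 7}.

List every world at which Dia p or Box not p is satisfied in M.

0, 1, 2, 3, 4, 5, 6, 7, 8

Recall that Box ψ holds at a world iff ψ holds at every accessible world, and Dia ψ holds iff ψ holds at some accessible world.
Let φ = Dia p or Box not p. Evaluate φ at each world:
  0 (successors {0, 2}): φ is true.
  1 (successors {1, 8}): φ is true.
  2 (successors {0, 1, 2, 3, 5}): φ is true.
  3 (successors {3}): φ is true.
  4 (successors {2, 4}): φ is true.
  5 (successors {5}): φ is true.
  6 (successors {0, 6, 7}): φ is true.
  7 (successors {6, 7}): φ is true.
  8 (successors {5, 7, 8}): φ is true.
For instance, at 5:
  At 5: Dia p is true, Box not p is false, so Dia p or Box not p is true.
    At 5: Dia p requires p at some successor in {5}.
      p holds at 5, so Dia p is true at 5.
    At 5: Box not p requires not p at every successor {5}.
      not p fails at 5, so Box not p is false at 5.
Satisfying worlds: {0, 1, 2, 3, 4, 5, 6, 7, 8}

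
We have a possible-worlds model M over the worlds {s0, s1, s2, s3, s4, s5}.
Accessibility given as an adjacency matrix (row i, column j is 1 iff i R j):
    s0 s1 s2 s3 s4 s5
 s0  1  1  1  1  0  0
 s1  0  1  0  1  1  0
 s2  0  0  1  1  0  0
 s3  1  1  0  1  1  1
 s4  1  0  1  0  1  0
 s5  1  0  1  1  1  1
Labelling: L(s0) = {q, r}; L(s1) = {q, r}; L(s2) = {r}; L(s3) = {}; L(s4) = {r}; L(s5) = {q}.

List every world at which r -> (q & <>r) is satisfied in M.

Recall that <>ψ holds at a world iff ψ holds at some accessible world.
Let φ = r -> (q & <>r). Evaluate φ at each world:
  s0 (successors {s0, s1, s2, s3}): φ is true.
  s1 (successors {s1, s3, s4}): φ is true.
  s2 (successors {s2, s3}): φ is false.
  s3 (successors {s0, s1, s3, s4, s5}): φ is true.
  s4 (successors {s0, s2, s4}): φ is false.
  s5 (successors {s0, s2, s3, s4, s5}): φ is true.
For instance, at s5:
  At s5: r is false, q & <>r is true, so r -> (q & <>r) is true.
    At s5: q is true, <>r is true, so q & <>r is true.
      At s5: <>r requires r at some successor in {s0, s2, s3, s4, s5}.
        r holds at s0, so <>r is true at s5.
Satisfying worlds: {s0, s1, s3, s5}

s0, s1, s3, s5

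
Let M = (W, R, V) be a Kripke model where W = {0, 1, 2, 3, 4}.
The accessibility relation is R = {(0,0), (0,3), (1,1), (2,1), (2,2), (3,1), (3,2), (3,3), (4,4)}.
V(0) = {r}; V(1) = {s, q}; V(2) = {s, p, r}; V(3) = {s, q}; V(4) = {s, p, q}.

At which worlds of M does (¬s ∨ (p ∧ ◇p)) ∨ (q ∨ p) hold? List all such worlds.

Let φ = (¬s ∨ (p ∧ ◇p)) ∨ (q ∨ p). Evaluate φ at each world:
  0 (successors {0, 3}): φ is true.
  1 (successors {1}): φ is true.
  2 (successors {1, 2}): φ is true.
  3 (successors {1, 2, 3}): φ is true.
  4 (successors {4}): φ is true.
For instance, at 4:
  At 4: ¬s ∨ (p ∧ ◇p) is true, q ∨ p is true, so (¬s ∨ (p ∧ ◇p)) ∨ (q ∨ p) is true.
    At 4: ¬s is false, p ∧ ◇p is true, so ¬s ∨ (p ∧ ◇p) is true.
      At 4: p is true, ◇p is true, so p ∧ ◇p is true.
Satisfying worlds: {0, 1, 2, 3, 4}

0, 1, 2, 3, 4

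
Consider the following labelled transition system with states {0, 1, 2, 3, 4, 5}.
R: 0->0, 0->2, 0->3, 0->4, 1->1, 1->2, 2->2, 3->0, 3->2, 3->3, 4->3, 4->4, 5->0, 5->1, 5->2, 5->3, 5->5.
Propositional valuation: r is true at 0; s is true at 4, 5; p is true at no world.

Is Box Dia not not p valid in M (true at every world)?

Recall that Box ψ holds at a world iff ψ holds at every accessible world, and Dia ψ holds iff ψ holds at some accessible world.
Let φ = Box Dia not not p. Evaluate φ at each world:
  0 (successors {0, 2, 3, 4}): φ is false.
  1 (successors {1, 2}): φ is false.
  2 (successors {2}): φ is false.
  3 (successors {0, 2, 3}): φ is false.
  4 (successors {3, 4}): φ is false.
  5 (successors {0, 1, 2, 3, 5}): φ is false.
Detail at 0 (counterexample):
  At 0: Box Dia not not p requires Dia not not p at every successor {0, 2, 3, 4}.
    Dia not not p fails at 0, so Box Dia not not p is false at 0.
      At 0: Dia not not p requires not not p at some successor in {0, 2, 3, 4}.
        At 0: not not p is false.
        At 2: not not p is false.
        At 3: not not p is false.
        At 4: not not p is false.
      So Dia not not p is false at 0.

No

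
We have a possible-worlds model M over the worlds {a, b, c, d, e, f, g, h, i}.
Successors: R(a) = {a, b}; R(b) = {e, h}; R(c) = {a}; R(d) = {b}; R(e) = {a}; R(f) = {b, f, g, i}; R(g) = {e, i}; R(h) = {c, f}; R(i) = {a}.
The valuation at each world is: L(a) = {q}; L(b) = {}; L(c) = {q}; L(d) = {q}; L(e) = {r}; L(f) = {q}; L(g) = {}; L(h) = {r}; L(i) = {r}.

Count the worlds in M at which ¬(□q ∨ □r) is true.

3

Let φ = ¬(□q ∨ □r). Evaluate φ at each world:
  a (successors {a, b}): φ is true.
  b (successors {e, h}): φ is false.
  c (successors {a}): φ is false.
  d (successors {b}): φ is true.
  e (successors {a}): φ is false.
  f (successors {b, f, g, i}): φ is true.
  g (successors {e, i}): φ is false.
  h (successors {c, f}): φ is false.
  i (successors {a}): φ is false.
For instance, at g:
  At g: □q ∨ □r is true, so ¬(□q ∨ □r) is false.
    At g: □q is false, □r is true, so □q ∨ □r is true.
      At g: □q requires q at every successor {e, i}.
        q fails at e, so □q is false at g.
      At g: □r requires r at every successor {e, i}.
        At e: r is true.
        At i: r is true.
      So □r is true at g.
Satisfying worlds: {a, d, f}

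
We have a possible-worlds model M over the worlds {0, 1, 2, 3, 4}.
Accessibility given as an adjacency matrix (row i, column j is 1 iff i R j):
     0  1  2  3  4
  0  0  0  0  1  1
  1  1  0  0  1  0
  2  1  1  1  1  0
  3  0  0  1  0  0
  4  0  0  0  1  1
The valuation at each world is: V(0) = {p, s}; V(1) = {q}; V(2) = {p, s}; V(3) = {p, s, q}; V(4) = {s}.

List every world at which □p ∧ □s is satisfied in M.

Let φ = □p ∧ □s. Evaluate φ at each world:
  0 (successors {3, 4}): φ is false.
  1 (successors {0, 3}): φ is true.
  2 (successors {0, 1, 2, 3}): φ is false.
  3 (successors {2}): φ is true.
  4 (successors {3, 4}): φ is false.
For instance, at 1:
  At 1: □p is true, □s is true, so □p ∧ □s is true.
    At 1: □p requires p at every successor {0, 3}.
      At 0: p is true.
      At 3: p is true.
    So □p is true at 1.
    At 1: □s requires s at every successor {0, 3}.
      At 0: s is true.
      At 3: s is true.
    So □s is true at 1.
Satisfying worlds: {1, 3}

1, 3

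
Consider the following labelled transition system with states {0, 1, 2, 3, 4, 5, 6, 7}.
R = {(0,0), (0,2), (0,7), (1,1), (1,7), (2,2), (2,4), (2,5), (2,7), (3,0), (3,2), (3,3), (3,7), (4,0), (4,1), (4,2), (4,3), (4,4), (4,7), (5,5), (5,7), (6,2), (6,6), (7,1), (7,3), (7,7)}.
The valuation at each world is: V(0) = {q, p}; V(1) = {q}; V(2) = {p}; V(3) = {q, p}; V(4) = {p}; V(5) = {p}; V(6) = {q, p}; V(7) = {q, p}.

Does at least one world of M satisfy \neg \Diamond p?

No

Recall that \Diamond ψ holds at a world iff ψ holds at some accessible world.
Let φ = \neg \Diamond p. Evaluate φ at each world:
  0 (successors {0, 2, 7}): φ is false.
  1 (successors {1, 7}): φ is false.
  2 (successors {2, 4, 5, 7}): φ is false.
  3 (successors {0, 2, 3, 7}): φ is false.
  4 (successors {0, 1, 2, 3, 4, 7}): φ is false.
  5 (successors {5, 7}): φ is false.
  6 (successors {2, 6}): φ is false.
  7 (successors {1, 3, 7}): φ is false.
For instance, at 3:
  At 3: \Diamond p is true, so \neg \Diamond p is false.
    At 3: \Diamond p requires p at some successor in {0, 2, 3, 7}.
      p holds at 0, so \Diamond p is true at 3.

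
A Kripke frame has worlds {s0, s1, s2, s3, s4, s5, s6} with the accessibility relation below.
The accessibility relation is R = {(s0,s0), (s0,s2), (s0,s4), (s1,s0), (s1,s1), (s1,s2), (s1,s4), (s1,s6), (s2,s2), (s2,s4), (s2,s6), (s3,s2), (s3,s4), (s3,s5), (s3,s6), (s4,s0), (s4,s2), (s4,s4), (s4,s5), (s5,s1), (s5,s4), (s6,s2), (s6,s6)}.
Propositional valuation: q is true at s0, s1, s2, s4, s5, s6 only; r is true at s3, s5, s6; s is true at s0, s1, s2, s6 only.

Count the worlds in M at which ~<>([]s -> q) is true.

0

Let φ = ~<>([]s -> q). Evaluate φ at each world:
  s0 (successors {s0, s2, s4}): φ is false.
  s1 (successors {s0, s1, s2, s4, s6}): φ is false.
  s2 (successors {s2, s4, s6}): φ is false.
  s3 (successors {s2, s4, s5, s6}): φ is false.
  s4 (successors {s0, s2, s4, s5}): φ is false.
  s5 (successors {s1, s4}): φ is false.
  s6 (successors {s2, s6}): φ is false.
For instance, at s3:
  At s3: <>([]s -> q) is true, so ~<>([]s -> q) is false.
    At s3: <>([]s -> q) requires []s -> q at some successor in {s2, s4, s5, s6}.
      []s -> q holds at s2, so <>([]s -> q) is true at s3.
Satisfying worlds: none.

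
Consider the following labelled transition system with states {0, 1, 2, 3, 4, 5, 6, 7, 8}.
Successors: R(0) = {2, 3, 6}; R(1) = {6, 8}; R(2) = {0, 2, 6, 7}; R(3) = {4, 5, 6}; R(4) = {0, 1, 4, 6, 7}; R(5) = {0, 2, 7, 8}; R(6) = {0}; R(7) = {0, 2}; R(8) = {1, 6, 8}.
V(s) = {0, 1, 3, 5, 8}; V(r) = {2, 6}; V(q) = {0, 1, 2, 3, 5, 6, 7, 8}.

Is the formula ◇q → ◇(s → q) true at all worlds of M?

Yes

Let φ = ◇q → ◇(s → q). Evaluate φ at each world:
  0 (successors {2, 3, 6}): φ is true.
  1 (successors {6, 8}): φ is true.
  2 (successors {0, 2, 6, 7}): φ is true.
  3 (successors {4, 5, 6}): φ is true.
  4 (successors {0, 1, 4, 6, 7}): φ is true.
  5 (successors {0, 2, 7, 8}): φ is true.
  6 (successors {0}): φ is true.
  7 (successors {0, 2}): φ is true.
  8 (successors {1, 6, 8}): φ is true.
For instance, at 0:
  At 0: ◇q is true, ◇(s → q) is true, so ◇q → ◇(s → q) is true.
    At 0: ◇q requires q at some successor in {2, 3, 6}.
      q holds at 2, so ◇q is true at 0.
    At 0: ◇(s → q) requires s → q at some successor in {2, 3, 6}.
      s → q holds at 2, so ◇(s → q) is true at 0.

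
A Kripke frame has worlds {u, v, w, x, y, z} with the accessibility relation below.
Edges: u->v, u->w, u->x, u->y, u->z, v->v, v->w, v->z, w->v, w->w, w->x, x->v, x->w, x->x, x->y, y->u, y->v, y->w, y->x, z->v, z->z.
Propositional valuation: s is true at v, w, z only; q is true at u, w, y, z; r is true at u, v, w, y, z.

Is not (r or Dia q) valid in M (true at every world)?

Let φ = not (r or Dia q). Evaluate φ at each world:
  u (successors {v, w, x, y, z}): φ is false.
  v (successors {v, w, z}): φ is false.
  w (successors {v, w, x}): φ is false.
  x (successors {v, w, x, y}): φ is false.
  y (successors {u, v, w, x}): φ is false.
  z (successors {v, z}): φ is false.
Detail at u (counterexample):
  At u: r or Dia q is true, so not (r or Dia q) is false.
    At u: r is true, Dia q is true, so r or Dia q is true.
      At u: Dia q requires q at some successor in {v, w, x, y, z}.
        q holds at w, so Dia q is true at u.

No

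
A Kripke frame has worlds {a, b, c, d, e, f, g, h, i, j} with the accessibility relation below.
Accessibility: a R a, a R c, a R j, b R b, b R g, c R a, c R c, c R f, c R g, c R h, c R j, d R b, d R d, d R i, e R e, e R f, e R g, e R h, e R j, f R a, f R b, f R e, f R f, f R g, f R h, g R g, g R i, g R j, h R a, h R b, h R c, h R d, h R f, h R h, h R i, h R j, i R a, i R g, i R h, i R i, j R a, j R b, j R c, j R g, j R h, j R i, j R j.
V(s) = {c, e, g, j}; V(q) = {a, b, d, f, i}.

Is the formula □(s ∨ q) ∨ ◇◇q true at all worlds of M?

Yes

Let φ = □(s ∨ q) ∨ ◇◇q. Evaluate φ at each world:
  a (successors {a, c, j}): φ is true.
  b (successors {b, g}): φ is true.
  c (successors {a, c, f, g, h, j}): φ is true.
  d (successors {b, d, i}): φ is true.
  e (successors {e, f, g, h, j}): φ is true.
  f (successors {a, b, e, f, g, h}): φ is true.
  g (successors {g, i, j}): φ is true.
  h (successors {a, b, c, d, f, h, i, j}): φ is true.
  i (successors {a, g, h, i}): φ is true.
  j (successors {a, b, c, g, h, i, j}): φ is true.
For instance, at h:
  At h: □(s ∨ q) is false, ◇◇q is true, so □(s ∨ q) ∨ ◇◇q is true.
    At h: □(s ∨ q) requires s ∨ q at every successor {a, b, c, d, f, h, i, j}.
      s ∨ q fails at h, so □(s ∨ q) is false at h.
    At h: ◇◇q requires ◇q at some successor in {a, b, c, d, f, h, i, j}.
      ◇q holds at a, so ◇◇q is true at h.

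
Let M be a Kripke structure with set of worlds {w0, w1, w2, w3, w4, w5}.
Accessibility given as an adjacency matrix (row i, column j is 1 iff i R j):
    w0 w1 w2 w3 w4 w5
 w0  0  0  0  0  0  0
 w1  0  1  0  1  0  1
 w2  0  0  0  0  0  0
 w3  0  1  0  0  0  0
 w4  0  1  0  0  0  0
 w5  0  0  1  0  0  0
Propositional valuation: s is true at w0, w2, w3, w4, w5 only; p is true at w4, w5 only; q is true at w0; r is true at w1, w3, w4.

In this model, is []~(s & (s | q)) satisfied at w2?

Yes

At w2: no accessible worlds, so []~(s & (s | q)) holds vacuously.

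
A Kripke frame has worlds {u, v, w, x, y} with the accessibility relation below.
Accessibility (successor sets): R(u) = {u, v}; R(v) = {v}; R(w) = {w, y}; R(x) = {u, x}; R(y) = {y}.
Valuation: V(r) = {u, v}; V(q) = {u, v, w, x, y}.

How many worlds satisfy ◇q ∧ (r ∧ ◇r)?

2

Let φ = ◇q ∧ (r ∧ ◇r). Evaluate φ at each world:
  u (successors {u, v}): φ is true.
  v (successors {v}): φ is true.
  w (successors {w, y}): φ is false.
  x (successors {u, x}): φ is false.
  y (successors {y}): φ is false.
For instance, at w:
  At w: ◇q is true, r ∧ ◇r is false, so ◇q ∧ (r ∧ ◇r) is false.
    At w: ◇q requires q at some successor in {w, y}.
      q holds at w, so ◇q is true at w.
    At w: r is false, ◇r is false, so r ∧ ◇r is false.
      At w: ◇r requires r at some successor in {w, y}.
        At w: r is false.
        At y: r is false.
      So ◇r is false at w.
Satisfying worlds: {u, v}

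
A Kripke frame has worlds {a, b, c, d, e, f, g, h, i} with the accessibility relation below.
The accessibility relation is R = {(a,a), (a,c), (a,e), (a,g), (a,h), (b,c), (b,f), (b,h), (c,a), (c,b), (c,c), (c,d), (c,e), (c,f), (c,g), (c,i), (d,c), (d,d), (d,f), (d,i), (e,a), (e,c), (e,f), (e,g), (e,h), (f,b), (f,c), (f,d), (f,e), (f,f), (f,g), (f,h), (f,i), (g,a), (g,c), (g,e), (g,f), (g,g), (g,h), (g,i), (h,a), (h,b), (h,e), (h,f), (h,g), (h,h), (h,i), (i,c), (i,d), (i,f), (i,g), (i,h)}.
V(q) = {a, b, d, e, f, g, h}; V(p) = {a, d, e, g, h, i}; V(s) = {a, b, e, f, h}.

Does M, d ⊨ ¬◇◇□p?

At d: ◇◇□p is false, so ¬◇◇□p is true.
  At d: ◇◇□p requires ◇□p at some successor in {c, d, f, i}.
    At c: ◇□p is false.
    At d: ◇□p is false.
    At f: ◇□p is false.
    At i: ◇□p is false.
  So ◇◇□p is false at d.

Yes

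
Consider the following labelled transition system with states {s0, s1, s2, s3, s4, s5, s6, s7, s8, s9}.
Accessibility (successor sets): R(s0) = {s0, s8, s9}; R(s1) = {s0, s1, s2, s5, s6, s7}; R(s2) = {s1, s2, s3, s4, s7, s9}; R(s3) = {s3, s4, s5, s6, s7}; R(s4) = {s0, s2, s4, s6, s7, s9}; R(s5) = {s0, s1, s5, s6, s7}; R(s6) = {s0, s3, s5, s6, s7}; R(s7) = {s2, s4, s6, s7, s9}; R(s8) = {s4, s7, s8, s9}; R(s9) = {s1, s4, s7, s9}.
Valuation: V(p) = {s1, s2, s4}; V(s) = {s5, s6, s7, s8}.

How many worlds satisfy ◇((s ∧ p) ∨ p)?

8

Let φ = ◇((s ∧ p) ∨ p). Evaluate φ at each world:
  s0 (successors {s0, s8, s9}): φ is false.
  s1 (successors {s0, s1, s2, s5, s6, s7}): φ is true.
  s2 (successors {s1, s2, s3, s4, s7, s9}): φ is true.
  s3 (successors {s3, s4, s5, s6, s7}): φ is true.
  s4 (successors {s0, s2, s4, s6, s7, s9}): φ is true.
  s5 (successors {s0, s1, s5, s6, s7}): φ is true.
  s6 (successors {s0, s3, s5, s6, s7}): φ is false.
  s7 (successors {s2, s4, s6, s7, s9}): φ is true.
  s8 (successors {s4, s7, s8, s9}): φ is true.
  s9 (successors {s1, s4, s7, s9}): φ is true.
For instance, at s8:
  At s8: ◇((s ∧ p) ∨ p) requires (s ∧ p) ∨ p at some successor in {s4, s7, s8, s9}.
    (s ∧ p) ∨ p holds at s4, so ◇((s ∧ p) ∨ p) is true at s8.
Satisfying worlds: {s1, s2, s3, s4, s5, s7, s8, s9}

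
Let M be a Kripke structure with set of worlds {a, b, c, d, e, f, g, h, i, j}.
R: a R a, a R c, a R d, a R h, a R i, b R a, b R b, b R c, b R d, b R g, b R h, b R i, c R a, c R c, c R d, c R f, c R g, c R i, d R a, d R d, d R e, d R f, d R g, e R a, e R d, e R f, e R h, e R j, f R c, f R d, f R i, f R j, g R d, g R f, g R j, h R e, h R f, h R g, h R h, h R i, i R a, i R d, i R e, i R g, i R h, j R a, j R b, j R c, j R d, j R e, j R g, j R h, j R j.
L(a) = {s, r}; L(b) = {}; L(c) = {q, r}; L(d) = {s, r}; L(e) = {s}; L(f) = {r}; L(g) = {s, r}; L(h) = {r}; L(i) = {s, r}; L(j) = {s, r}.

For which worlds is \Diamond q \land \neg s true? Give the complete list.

Let φ = \Diamond q \land \neg s. Evaluate φ at each world:
  a (successors {a, c, d, h, i}): φ is false.
  b (successors {a, b, c, d, g, h, i}): φ is true.
  c (successors {a, c, d, f, g, i}): φ is true.
  d (successors {a, d, e, f, g}): φ is false.
  e (successors {a, d, f, h, j}): φ is false.
  f (successors {c, d, i, j}): φ is true.
  g (successors {d, f, j}): φ is false.
  h (successors {e, f, g, h, i}): φ is false.
  i (successors {a, d, e, g, h}): φ is false.
  j (successors {a, b, c, d, e, g, h, j}): φ is false.
For instance, at h:
  At h: \Diamond q is false, \neg s is true, so \Diamond q \land \neg s is false.
    At h: \Diamond q requires q at some successor in {e, f, g, h, i}.
      At e: q is false.
      At f: q is false.
      At g: q is false.
      At h: q is false.
      At i: q is false.
    So \Diamond q is false at h.
Satisfying worlds: {b, c, f}

b, c, f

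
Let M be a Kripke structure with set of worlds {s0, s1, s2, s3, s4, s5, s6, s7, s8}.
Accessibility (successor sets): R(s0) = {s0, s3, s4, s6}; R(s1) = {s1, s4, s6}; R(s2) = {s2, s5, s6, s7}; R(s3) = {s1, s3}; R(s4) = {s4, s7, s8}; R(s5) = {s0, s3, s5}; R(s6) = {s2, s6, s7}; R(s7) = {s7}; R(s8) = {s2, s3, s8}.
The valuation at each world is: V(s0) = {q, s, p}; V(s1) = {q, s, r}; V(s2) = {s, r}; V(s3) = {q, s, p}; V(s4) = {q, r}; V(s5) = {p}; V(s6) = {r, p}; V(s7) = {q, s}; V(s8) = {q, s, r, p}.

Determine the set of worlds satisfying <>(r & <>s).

s0, s1, s2, s3, s4, s6, s8

Let φ = <>(r & <>s). Evaluate φ at each world:
  s0 (successors {s0, s3, s4, s6}): φ is true.
  s1 (successors {s1, s4, s6}): φ is true.
  s2 (successors {s2, s5, s6, s7}): φ is true.
  s3 (successors {s1, s3}): φ is true.
  s4 (successors {s4, s7, s8}): φ is true.
  s5 (successors {s0, s3, s5}): φ is false.
  s6 (successors {s2, s6, s7}): φ is true.
  s7 (successors {s7}): φ is false.
  s8 (successors {s2, s3, s8}): φ is true.
For instance, at s5:
  At s5: <>(r & <>s) requires r & <>s at some successor in {s0, s3, s5}.
    At s0: r & <>s is false.
    At s3: r & <>s is false.
    At s5: r & <>s is false.
  So <>(r & <>s) is false at s5.
Satisfying worlds: {s0, s1, s2, s3, s4, s6, s8}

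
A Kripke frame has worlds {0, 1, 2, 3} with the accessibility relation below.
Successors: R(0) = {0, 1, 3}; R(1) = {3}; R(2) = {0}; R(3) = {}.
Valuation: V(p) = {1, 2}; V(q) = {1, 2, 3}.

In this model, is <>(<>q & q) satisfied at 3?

No

At 3: no accessible worlds, so <>(<>q & q) is false.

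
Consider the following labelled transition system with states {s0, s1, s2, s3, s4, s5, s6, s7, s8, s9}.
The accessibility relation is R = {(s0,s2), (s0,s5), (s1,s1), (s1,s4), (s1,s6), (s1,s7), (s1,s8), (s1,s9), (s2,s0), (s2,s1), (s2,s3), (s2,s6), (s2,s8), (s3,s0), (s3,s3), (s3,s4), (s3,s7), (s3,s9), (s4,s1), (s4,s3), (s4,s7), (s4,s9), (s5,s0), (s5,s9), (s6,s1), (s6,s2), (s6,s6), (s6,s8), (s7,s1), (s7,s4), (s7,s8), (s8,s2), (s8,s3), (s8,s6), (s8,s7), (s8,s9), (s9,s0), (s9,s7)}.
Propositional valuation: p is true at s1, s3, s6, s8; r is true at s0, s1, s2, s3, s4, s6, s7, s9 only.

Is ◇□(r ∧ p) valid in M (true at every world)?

No

Recall that □ψ holds at a world iff ψ holds at every accessible world, and ◇ψ holds iff ψ holds at some accessible world.
Let φ = ◇□(r ∧ p). Evaluate φ at each world:
  s0 (successors {s2, s5}): φ is false.
  s1 (successors {s1, s4, s6, s7, s8, s9}): φ is false.
  s2 (successors {s0, s1, s3, s6, s8}): φ is false.
  s3 (successors {s0, s3, s4, s7, s9}): φ is false.
  s4 (successors {s1, s3, s7, s9}): φ is false.
  s5 (successors {s0, s9}): φ is false.
  s6 (successors {s1, s2, s6, s8}): φ is false.
  s7 (successors {s1, s4, s8}): φ is false.
  s8 (successors {s2, s3, s6, s7, s9}): φ is false.
  s9 (successors {s0, s7}): φ is false.
Detail at s0 (counterexample):
  At s0: ◇□(r ∧ p) requires □(r ∧ p) at some successor in {s2, s5}.
    At s2: □(r ∧ p) is false.
    At s5: □(r ∧ p) is false.
  So ◇□(r ∧ p) is false at s0.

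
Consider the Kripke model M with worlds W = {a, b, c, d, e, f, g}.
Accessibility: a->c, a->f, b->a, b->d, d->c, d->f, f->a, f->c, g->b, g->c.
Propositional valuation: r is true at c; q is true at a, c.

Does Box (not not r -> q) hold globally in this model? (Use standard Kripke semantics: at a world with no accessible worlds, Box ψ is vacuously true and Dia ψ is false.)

Let φ = Box (not not r -> q). Evaluate φ at each world:
  a (successors {c, f}): φ is true.
  b (successors {a, d}): φ is true.
  c (successors ∅): φ is true.
  d (successors {c, f}): φ is true.
  e (successors ∅): φ is true.
  f (successors {a, c}): φ is true.
  g (successors {b, c}): φ is true.
For instance, at g:
  At g: Box (not not r -> q) requires not not r -> q at every successor {b, c}.
    At b: not not r -> q is true.
    At c: not not r -> q is true.
  So Box (not not r -> q) is true at g.

Yes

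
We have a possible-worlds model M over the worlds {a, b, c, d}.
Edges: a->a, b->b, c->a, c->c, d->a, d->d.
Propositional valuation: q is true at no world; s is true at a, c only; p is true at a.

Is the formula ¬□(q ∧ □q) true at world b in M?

Yes

Recall that □ψ holds at a world iff ψ holds at every accessible world, and ◇ψ holds iff ψ holds at some accessible world.
At b: □(q ∧ □q) is false, so ¬□(q ∧ □q) is true.
  At b: □(q ∧ □q) requires q ∧ □q at every successor {b}.
    q ∧ □q fails at b, so □(q ∧ □q) is false at b.
      At b: q is false, □q is false, so q ∧ □q is false.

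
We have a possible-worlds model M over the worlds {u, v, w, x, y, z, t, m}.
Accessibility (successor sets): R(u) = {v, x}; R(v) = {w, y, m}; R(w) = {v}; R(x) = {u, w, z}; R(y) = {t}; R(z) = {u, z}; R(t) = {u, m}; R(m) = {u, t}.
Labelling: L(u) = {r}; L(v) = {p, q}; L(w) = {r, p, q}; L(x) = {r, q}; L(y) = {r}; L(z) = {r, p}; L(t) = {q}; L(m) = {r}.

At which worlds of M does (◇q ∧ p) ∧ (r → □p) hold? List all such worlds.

v, w

Let φ = (◇q ∧ p) ∧ (r → □p). Evaluate φ at each world:
  u (successors {v, x}): φ is false.
  v (successors {w, y, m}): φ is true.
  w (successors {v}): φ is true.
  x (successors {u, w, z}): φ is false.
  y (successors {t}): φ is false.
  z (successors {u, z}): φ is false.
  t (successors {u, m}): φ is false.
  m (successors {u, t}): φ is false.
For instance, at z:
  At z: ◇q ∧ p is false, r → □p is false, so (◇q ∧ p) ∧ (r → □p) is false.
    At z: ◇q is false, p is true, so ◇q ∧ p is false.
      At z: ◇q requires q at some successor in {u, z}.
        At u: q is false.
        At z: q is false.
      So ◇q is false at z.
    At z: r is true, □p is false, so r → □p is false.
      At z: □p requires p at every successor {u, z}.
        p fails at u, so □p is false at z.
Satisfying worlds: {v, w}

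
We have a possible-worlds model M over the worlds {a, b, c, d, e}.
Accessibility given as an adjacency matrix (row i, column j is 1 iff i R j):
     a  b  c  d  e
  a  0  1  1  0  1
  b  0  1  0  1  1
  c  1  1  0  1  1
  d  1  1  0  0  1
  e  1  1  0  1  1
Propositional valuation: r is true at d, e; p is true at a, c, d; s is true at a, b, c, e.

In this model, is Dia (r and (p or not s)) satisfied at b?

At b: Dia (r and (p or not s)) requires r and (p or not s) at some successor in {b, d, e}.
  r and (p or not s) holds at d, so Dia (r and (p or not s)) is true at b.

Yes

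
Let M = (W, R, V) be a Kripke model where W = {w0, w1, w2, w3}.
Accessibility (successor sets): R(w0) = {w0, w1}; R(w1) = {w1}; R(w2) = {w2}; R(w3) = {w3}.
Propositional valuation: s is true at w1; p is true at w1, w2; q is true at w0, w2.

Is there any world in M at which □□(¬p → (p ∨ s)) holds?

Yes

Let φ = □□(¬p → (p ∨ s)). Evaluate φ at each world:
  w0 (successors {w0, w1}): φ is false.
  w1 (successors {w1}): φ is true.
  w2 (successors {w2}): φ is true.
  w3 (successors {w3}): φ is false.
Detail at w1 (witness):
  At w1: □□(¬p → (p ∨ s)) requires □(¬p → (p ∨ s)) at every successor {w1}.
      At w1: □(¬p → (p ∨ s)) requires ¬p → (p ∨ s) at every successor {w1}.
        At w1: ¬p → (p ∨ s) is true.
      So □(¬p → (p ∨ s)) is true at w1.
  So □□(¬p → (p ∨ s)) is true at w1.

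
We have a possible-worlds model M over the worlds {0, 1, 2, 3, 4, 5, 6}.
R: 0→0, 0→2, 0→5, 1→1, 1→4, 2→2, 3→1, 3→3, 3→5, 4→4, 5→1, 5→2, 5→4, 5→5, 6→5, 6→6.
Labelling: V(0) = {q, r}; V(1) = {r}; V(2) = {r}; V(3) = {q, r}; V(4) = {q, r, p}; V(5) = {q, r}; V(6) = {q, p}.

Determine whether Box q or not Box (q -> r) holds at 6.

At 6: Box q is true, not Box (q -> r) is true, so Box q or not Box (q -> r) is true.
  At 6: Box q requires q at every successor {5, 6}.
    At 5: q is true.
    At 6: q is true.
  So Box q is true at 6.
  At 6: Box (q -> r) is false, so not Box (q -> r) is true.
    At 6: Box (q -> r) requires q -> r at every successor {5, 6}.
      q -> r fails at 6, so Box (q -> r) is false at 6.

Yes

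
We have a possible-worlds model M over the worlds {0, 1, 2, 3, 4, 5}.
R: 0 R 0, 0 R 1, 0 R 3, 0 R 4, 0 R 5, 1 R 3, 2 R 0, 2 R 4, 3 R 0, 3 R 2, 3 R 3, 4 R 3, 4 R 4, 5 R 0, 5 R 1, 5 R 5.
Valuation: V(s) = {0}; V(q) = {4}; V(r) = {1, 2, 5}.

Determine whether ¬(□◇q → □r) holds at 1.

No

At 1: □◇q → □r is true, so ¬(□◇q → □r) is false.
  At 1: □◇q is false, □r is false, so □◇q → □r is true.
    At 1: □◇q requires ◇q at every successor {3}.
      ◇q fails at 3, so □◇q is false at 1.
    At 1: □r requires r at every successor {3}.
      r fails at 3, so □r is false at 1.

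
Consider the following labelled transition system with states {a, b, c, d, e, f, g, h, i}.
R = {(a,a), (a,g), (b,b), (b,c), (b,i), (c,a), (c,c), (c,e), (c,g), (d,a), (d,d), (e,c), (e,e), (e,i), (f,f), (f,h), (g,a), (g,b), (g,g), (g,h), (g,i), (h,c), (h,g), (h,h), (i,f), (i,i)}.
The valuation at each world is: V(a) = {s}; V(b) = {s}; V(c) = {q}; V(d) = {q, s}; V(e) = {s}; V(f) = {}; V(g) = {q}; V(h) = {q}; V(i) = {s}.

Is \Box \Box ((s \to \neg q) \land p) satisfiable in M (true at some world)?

Let φ = \Box \Box ((s \to \neg q) \land p). Evaluate φ at each world:
  a (successors {a, g}): φ is false.
  b (successors {b, c, i}): φ is false.
  c (successors {a, c, e, g}): φ is false.
  d (successors {a, d}): φ is false.
  e (successors {c, e, i}): φ is false.
  f (successors {f, h}): φ is false.
  g (successors {a, b, g, h, i}): φ is false.
  h (successors {c, g, h}): φ is false.
  i (successors {f, i}): φ is false.
For instance, at i:
  At i: \Box \Box ((s \to \neg q) \land p) requires \Box ((s \to \neg q) \land p) at every successor {f, i}.
    \Box ((s \to \neg q) \land p) fails at f, so \Box \Box ((s \to \neg q) \land p) is false at i.
      At f: \Box ((s \to \neg q) \land p) requires (s \to \neg q) \land p at every successor {f, h}.
        (s \to \neg q) \land p fails at f, so \Box ((s \to \neg q) \land p) is false at f.

No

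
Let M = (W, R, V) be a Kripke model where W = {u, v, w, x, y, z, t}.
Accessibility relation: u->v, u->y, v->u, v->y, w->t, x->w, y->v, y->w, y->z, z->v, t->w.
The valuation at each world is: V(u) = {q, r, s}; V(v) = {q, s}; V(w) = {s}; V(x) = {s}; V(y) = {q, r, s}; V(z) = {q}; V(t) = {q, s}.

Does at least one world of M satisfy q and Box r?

Yes

Let φ = q and Box r. Evaluate φ at each world:
  u (successors {v, y}): φ is false.
  v (successors {u, y}): φ is true.
  w (successors {t}): φ is false.
  x (successors {w}): φ is false.
  y (successors {v, w, z}): φ is false.
  z (successors {v}): φ is false.
  t (successors {w}): φ is false.
Detail at v (witness):
  At v: q is true, Box r is true, so q and Box r is true.
    At v: Box r requires r at every successor {u, y}.
      At u: r is true.
      At y: r is true.
    So Box r is true at v.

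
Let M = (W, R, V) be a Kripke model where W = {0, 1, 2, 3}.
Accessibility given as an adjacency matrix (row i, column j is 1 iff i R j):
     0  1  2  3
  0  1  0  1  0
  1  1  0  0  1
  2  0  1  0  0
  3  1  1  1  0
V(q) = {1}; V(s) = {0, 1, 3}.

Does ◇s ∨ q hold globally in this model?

Let φ = ◇s ∨ q. Evaluate φ at each world:
  0 (successors {0, 2}): φ is true.
  1 (successors {0, 3}): φ is true.
  2 (successors {1}): φ is true.
  3 (successors {0, 1, 2}): φ is true.
For instance, at 2:
  At 2: ◇s is true, q is false, so ◇s ∨ q is true.
    At 2: ◇s requires s at some successor in {1}.
      s holds at 1, so ◇s is true at 2.

Yes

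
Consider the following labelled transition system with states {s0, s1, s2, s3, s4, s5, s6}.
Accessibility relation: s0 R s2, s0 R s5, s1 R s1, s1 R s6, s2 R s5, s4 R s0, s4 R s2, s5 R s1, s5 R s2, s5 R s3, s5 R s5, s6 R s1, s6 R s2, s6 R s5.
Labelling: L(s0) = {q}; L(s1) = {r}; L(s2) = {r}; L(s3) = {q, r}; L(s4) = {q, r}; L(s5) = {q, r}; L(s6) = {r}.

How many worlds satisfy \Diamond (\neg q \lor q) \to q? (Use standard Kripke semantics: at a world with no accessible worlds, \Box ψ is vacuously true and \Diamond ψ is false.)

Recall that \Diamond ψ holds at a world iff ψ holds at some accessible world.
Let φ = \Diamond (\neg q \lor q) \to q. Evaluate φ at each world:
  s0 (successors {s2, s5}): φ is true.
  s1 (successors {s1, s6}): φ is false.
  s2 (successors {s5}): φ is false.
  s3 (successors ∅): φ is true.
  s4 (successors {s0, s2}): φ is true.
  s5 (successors {s1, s2, s3, s5}): φ is true.
  s6 (successors {s1, s2, s5}): φ is false.
For instance, at s6:
  At s6: \Diamond (\neg q \lor q) is true, q is false, so \Diamond (\neg q \lor q) \to q is false.
    At s6: \Diamond (\neg q \lor q) requires \neg q \lor q at some successor in {s1, s2, s5}.
      \neg q \lor q holds at s1, so \Diamond (\neg q \lor q) is true at s6.
Satisfying worlds: {s0, s3, s4, s5}

4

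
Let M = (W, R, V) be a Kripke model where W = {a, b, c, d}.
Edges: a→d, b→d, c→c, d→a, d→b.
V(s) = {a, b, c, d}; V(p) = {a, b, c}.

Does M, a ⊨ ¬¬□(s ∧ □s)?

Yes

At a: ¬□(s ∧ □s) is false, so ¬¬□(s ∧ □s) is true.
  At a: □(s ∧ □s) is true, so ¬□(s ∧ □s) is false.
    At a: □(s ∧ □s) requires s ∧ □s at every successor {d}.
      At d: s ∧ □s is true.
    So □(s ∧ □s) is true at a.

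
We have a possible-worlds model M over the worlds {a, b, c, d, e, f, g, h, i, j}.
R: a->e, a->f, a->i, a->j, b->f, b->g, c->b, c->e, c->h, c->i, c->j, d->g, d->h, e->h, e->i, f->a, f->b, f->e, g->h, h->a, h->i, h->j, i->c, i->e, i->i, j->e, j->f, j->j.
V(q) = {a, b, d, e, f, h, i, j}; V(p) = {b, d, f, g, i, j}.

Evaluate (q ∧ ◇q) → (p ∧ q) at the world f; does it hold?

Yes

At f: q ∧ ◇q is true, p ∧ q is true, so (q ∧ ◇q) → (p ∧ q) is true.
  At f: q is true, ◇q is true, so q ∧ ◇q is true.
    At f: ◇q requires q at some successor in {a, b, e}.
      q holds at a, so ◇q is true at f.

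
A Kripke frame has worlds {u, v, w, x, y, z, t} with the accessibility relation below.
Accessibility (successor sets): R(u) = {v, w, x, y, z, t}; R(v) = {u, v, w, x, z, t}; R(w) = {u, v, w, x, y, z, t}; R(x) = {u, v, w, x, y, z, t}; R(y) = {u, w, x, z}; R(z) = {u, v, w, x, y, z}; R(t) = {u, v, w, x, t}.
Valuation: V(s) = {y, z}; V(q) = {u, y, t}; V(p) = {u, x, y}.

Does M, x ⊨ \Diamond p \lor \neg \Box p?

Yes

At x: \Diamond p is true, \neg \Box p is true, so \Diamond p \lor \neg \Box p is true.
  At x: \Diamond p requires p at some successor in {u, v, w, x, y, z, t}.
    p holds at u, so \Diamond p is true at x.
  At x: \Box p is false, so \neg \Box p is true.
    At x: \Box p requires p at every successor {u, v, w, x, y, z, t}.
      p fails at v, so \Box p is false at x.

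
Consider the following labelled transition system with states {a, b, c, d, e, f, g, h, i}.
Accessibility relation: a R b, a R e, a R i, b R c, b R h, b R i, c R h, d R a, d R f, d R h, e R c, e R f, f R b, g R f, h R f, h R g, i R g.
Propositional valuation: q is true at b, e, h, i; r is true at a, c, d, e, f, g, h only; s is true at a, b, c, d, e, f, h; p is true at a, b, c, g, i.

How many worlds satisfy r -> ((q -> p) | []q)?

7

Let φ = r -> ((q -> p) | []q). Evaluate φ at each world:
  a (successors {b, e, i}): φ is true.
  b (successors {c, h, i}): φ is true.
  c (successors {h}): φ is true.
  d (successors {a, f, h}): φ is true.
  e (successors {c, f}): φ is false.
  f (successors {b}): φ is true.
  g (successors {f}): φ is true.
  h (successors {f, g}): φ is false.
  i (successors {g}): φ is true.
For instance, at f:
  At f: r is true, (q -> p) | []q is true, so r -> ((q -> p) | []q) is true.
    At f: q -> p is true, []q is true, so (q -> p) | []q is true.
      At f: []q requires q at every successor {b}.
        At b: q is true.
      So []q is true at f.
Satisfying worlds: {a, b, c, d, f, g, i}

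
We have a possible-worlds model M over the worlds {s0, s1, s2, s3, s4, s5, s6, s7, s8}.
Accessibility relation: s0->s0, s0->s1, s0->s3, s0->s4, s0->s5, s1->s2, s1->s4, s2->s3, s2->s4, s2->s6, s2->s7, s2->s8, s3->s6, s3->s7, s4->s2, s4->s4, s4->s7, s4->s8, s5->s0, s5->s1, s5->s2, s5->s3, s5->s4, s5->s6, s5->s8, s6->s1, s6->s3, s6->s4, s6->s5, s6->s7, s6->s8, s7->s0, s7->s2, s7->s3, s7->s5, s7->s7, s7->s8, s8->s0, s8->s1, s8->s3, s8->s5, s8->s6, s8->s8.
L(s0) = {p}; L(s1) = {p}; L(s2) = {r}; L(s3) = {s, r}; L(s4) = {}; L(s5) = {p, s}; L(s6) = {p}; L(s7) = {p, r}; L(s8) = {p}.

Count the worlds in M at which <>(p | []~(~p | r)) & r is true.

3

Let φ = <>(p | []~(~p | r)) & r. Evaluate φ at each world:
  s0 (successors {s0, s1, s3, s4, s5}): φ is false.
  s1 (successors {s2, s4}): φ is false.
  s2 (successors {s3, s4, s6, s7, s8}): φ is true.
  s3 (successors {s6, s7}): φ is true.
  s4 (successors {s2, s4, s7, s8}): φ is false.
  s5 (successors {s0, s1, s2, s3, s4, s6, s8}): φ is false.
  s6 (successors {s1, s3, s4, s5, s7, s8}): φ is false.
  s7 (successors {s0, s2, s3, s5, s7, s8}): φ is true.
  s8 (successors {s0, s1, s3, s5, s6, s8}): φ is false.
For instance, at s1:
  At s1: <>(p | []~(~p | r)) is false, r is false, so <>(p | []~(~p | r)) & r is false.
    At s1: <>(p | []~(~p | r)) requires p | []~(~p | r) at some successor in {s2, s4}.
      At s2: p | []~(~p | r) is false.
      At s4: p | []~(~p | r) is false.
    So <>(p | []~(~p | r)) is false at s1.
Satisfying worlds: {s2, s3, s7}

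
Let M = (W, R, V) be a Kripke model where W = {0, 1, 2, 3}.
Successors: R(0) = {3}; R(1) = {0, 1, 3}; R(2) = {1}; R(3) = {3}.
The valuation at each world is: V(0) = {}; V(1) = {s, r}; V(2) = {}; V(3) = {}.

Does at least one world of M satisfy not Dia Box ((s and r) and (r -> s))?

Yes

Let φ = not Dia Box ((s and r) and (r -> s)). Evaluate φ at each world:
  0 (successors {3}): φ is true.
  1 (successors {0, 1, 3}): φ is true.
  2 (successors {1}): φ is true.
  3 (successors {3}): φ is true.
Detail at 0 (witness):
  At 0: Dia Box ((s and r) and (r -> s)) is false, so not Dia Box ((s and r) and (r -> s)) is true.
    At 0: Dia Box ((s and r) and (r -> s)) requires Box ((s and r) and (r -> s)) at some successor in {3}.
      At 3: Box ((s and r) and (r -> s)) is false.
    So Dia Box ((s and r) and (r -> s)) is false at 0.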